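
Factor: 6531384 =2^3*3^1*272141^1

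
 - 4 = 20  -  24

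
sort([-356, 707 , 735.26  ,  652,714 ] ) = [-356,652,707,  714, 735.26 ] 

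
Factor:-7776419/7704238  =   - 2^(  -  1 )*7^1* 79^( - 1)*48761^( - 1)*1110917^1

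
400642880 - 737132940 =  -336490060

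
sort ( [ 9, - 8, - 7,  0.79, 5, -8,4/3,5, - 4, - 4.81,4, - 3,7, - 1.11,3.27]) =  [-8,-8, - 7, - 4.81, - 4, - 3, - 1.11, 0.79, 4/3,3.27,4, 5, 5,7,9]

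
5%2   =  1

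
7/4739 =1/677 = 0.00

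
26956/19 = 1418 + 14/19 = 1418.74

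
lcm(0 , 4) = 0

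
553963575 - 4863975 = 549099600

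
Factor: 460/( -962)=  - 230/481 = -2^1*5^1*13^( - 1)*23^1*37^(-1 )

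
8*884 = 7072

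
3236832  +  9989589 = 13226421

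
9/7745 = 9/7745 = 0.00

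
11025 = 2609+8416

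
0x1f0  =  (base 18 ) 19A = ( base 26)j2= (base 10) 496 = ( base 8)760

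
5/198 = 5/198 = 0.03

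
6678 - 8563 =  - 1885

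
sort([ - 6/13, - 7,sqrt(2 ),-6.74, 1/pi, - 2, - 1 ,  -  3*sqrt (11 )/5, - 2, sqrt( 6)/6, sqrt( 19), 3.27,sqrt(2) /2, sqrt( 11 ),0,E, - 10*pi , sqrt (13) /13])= [ - 10*pi, - 7, - 6.74, - 2, - 2,-3*sqrt (11) /5,  -  1, - 6/13, 0, sqrt( 13) /13,1/pi,sqrt( 6) /6, sqrt( 2)/2, sqrt( 2 ),E , 3.27,sqrt (11 ), sqrt( 19)]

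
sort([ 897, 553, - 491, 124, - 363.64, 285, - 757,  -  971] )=[ - 971, - 757,-491, - 363.64, 124,285, 553, 897]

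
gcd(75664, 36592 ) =16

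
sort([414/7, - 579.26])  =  [-579.26, 414/7]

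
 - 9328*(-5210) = 48598880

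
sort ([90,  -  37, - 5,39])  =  [ - 37,- 5,39,  90]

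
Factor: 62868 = 2^2*3^1*13^2*31^1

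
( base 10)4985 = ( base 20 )c95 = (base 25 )7OA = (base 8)11571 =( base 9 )6748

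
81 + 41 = 122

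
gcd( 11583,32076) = 891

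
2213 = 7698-5485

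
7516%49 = 19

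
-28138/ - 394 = 71 + 82/197 = 71.42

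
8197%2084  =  1945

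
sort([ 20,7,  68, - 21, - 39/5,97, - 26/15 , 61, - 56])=[ - 56, - 21,  -  39/5, - 26/15, 7,20, 61, 68,97]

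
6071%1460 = 231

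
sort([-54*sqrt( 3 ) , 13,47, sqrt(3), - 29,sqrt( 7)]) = [ - 54*sqrt(3), -29, sqrt(3),sqrt( 7),13, 47 ] 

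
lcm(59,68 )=4012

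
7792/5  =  7792/5=   1558.40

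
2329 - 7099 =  - 4770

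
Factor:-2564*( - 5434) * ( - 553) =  - 2^3*7^1*11^1* 13^1 * 19^1*79^1*641^1 = -7704825128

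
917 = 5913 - 4996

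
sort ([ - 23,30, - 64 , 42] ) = [-64,-23,  30,42 ] 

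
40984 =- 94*( - 436 )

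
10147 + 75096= 85243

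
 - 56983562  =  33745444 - 90729006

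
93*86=7998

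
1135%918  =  217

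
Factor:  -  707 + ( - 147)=-2^1*7^1 * 61^1=- 854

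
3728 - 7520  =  -3792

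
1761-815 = 946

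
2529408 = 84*30112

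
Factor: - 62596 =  - 2^2*15649^1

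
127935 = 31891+96044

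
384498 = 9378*41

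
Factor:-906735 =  - 3^1*5^1 * 60449^1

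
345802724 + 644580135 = 990382859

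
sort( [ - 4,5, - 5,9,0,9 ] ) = [ - 5,-4,0, 5,  9, 9]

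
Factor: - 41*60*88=- 216480= - 2^5*3^1*5^1*11^1*41^1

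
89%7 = 5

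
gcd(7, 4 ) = 1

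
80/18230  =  8/1823 = 0.00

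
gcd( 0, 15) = 15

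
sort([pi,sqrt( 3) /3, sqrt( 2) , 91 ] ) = [sqrt(3 ) /3,sqrt( 2 ),pi, 91 ] 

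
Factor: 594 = 2^1*3^3*11^1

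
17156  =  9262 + 7894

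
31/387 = 31/387  =  0.08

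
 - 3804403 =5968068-9772471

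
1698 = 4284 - 2586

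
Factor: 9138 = 2^1*3^1*1523^1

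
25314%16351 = 8963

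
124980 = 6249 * 20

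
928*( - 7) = - 6496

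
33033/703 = 33033/703 = 46.99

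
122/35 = 3 + 17/35 =3.49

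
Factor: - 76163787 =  - 3^3 * 7^2*23^1* 2503^1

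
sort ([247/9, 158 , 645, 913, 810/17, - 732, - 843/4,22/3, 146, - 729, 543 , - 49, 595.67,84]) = [-732, - 729,-843/4  , - 49, 22/3, 247/9, 810/17,  84,146,158,543,595.67,645, 913]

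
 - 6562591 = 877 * ( - 7483 )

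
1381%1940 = 1381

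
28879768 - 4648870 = 24230898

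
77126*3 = 231378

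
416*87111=36238176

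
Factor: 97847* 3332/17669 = 2^2*7^2*17^1*17669^( - 1 )*97847^1 = 326026204/17669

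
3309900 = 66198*50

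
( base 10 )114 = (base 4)1302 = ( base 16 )72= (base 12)96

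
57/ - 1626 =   -  1 + 523/542 = -  0.04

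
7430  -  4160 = 3270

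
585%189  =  18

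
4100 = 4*1025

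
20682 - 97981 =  - 77299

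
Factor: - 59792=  - 2^4* 37^1*101^1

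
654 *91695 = 59968530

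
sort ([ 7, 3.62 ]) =[ 3.62 , 7 ]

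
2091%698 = 695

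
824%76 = 64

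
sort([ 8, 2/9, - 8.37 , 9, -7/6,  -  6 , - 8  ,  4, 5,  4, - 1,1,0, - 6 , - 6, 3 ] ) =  [ - 8.37, - 8, - 6, - 6, -6,-7/6, - 1 , 0,2/9, 1 , 3, 4, 4,5 , 8, 9]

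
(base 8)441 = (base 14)169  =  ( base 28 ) A9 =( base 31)9A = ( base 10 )289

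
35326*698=24657548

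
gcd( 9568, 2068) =4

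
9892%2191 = 1128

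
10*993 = 9930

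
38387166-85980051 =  - 47592885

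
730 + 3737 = 4467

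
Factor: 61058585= 5^1 * 7^1*1744531^1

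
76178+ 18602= 94780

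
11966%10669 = 1297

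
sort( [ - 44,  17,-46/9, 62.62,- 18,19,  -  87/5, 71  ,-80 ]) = [ - 80,- 44, - 18,  -  87/5,- 46/9,17 , 19, 62.62,71 ]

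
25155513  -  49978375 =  - 24822862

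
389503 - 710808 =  - 321305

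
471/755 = 471/755=0.62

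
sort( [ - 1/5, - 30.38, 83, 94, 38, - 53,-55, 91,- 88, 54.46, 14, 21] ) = [ -88, - 55,-53, - 30.38 , - 1/5, 14,21, 38 , 54.46, 83, 91, 94]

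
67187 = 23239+43948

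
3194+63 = 3257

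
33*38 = 1254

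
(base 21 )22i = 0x3AE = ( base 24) 1f6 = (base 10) 942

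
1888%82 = 2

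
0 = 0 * 697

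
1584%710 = 164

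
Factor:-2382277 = -19^1*125383^1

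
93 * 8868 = 824724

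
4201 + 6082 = 10283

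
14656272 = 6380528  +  8275744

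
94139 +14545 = 108684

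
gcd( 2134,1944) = 2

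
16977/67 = 253+26/67 = 253.39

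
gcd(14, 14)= 14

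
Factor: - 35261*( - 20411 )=719712271=   37^1*953^1*20411^1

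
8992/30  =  4496/15 =299.73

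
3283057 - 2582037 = 701020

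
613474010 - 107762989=505711021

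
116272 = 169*688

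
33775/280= 965/8 = 120.62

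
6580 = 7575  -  995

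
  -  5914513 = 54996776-60911289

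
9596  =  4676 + 4920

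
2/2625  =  2/2625=   0.00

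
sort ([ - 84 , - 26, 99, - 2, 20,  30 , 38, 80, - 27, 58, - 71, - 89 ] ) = [ - 89,  -  84, - 71, - 27, - 26, - 2, 20, 30,38, 58,80,  99] 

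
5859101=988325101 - 982466000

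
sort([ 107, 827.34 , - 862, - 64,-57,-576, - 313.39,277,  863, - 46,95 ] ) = [ - 862, - 576, - 313.39, - 64 , - 57, - 46, 95,  107, 277,827.34, 863]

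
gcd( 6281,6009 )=1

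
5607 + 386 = 5993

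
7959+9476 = 17435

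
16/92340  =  4/23085 = 0.00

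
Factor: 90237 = 3^1 * 7^1*4297^1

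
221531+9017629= 9239160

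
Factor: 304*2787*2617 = 2^4*3^1*19^1*929^1*2617^1 = 2217248016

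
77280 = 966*80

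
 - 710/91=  - 710/91 =- 7.80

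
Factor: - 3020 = -2^2*5^1*151^1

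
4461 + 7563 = 12024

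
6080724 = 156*38979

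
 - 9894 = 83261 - 93155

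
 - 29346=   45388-74734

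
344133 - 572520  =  -228387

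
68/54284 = 17/13571 =0.00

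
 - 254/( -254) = 1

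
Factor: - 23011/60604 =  - 2^(  -  2 )*109^( - 1 )*139^( -1)*23011^1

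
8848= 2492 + 6356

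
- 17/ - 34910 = 17/34910  =  0.00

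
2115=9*235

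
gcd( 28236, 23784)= 12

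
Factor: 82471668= 2^2*3^1*37^1*185747^1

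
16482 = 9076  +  7406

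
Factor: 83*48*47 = 2^4*3^1*47^1*83^1= 187248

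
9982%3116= 634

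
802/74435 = 802/74435= 0.01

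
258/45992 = 129/22996 = 0.01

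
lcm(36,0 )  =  0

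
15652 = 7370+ 8282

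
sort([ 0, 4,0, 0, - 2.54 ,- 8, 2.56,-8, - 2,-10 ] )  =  [ - 10, - 8, - 8, - 2.54 , - 2,0, 0,0, 2.56,4 ]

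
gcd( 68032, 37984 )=32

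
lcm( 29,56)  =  1624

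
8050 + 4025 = 12075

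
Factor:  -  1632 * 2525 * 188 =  - 774710400 = - 2^7 * 3^1 * 5^2 * 17^1*47^1*101^1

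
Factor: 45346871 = 17^1*2667463^1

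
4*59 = 236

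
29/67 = 29/67  =  0.43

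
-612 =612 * ( - 1 )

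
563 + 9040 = 9603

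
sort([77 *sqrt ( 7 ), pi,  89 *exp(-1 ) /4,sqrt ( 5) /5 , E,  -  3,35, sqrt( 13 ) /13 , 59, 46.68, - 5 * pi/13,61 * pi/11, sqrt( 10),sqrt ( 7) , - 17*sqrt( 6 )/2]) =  [ - 17* sqrt( 6) /2,-3, - 5 *pi/13,sqrt( 13)/13, sqrt( 5)/5,sqrt(7), E,  pi, sqrt( 10),89 * exp( - 1)/4,61 * pi/11, 35, 46.68, 59, 77 * sqrt( 7) ]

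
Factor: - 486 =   -  2^1*3^5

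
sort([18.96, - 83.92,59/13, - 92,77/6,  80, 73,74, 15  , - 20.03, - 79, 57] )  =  [ - 92,-83.92, - 79  , - 20.03, 59/13, 77/6,15, 18.96, 57, 73, 74 , 80]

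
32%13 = 6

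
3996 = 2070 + 1926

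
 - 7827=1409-9236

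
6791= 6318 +473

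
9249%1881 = 1725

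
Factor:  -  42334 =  - 2^1 * 61^1 * 347^1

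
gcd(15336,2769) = 213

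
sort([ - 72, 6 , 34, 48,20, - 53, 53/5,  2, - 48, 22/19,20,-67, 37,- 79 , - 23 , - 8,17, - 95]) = [ - 95, - 79,-72, - 67, - 53, - 48, - 23,- 8, 22/19,2, 6, 53/5 , 17,20, 20, 34, 37 , 48 ] 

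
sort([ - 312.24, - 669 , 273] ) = [ - 669, - 312.24 , 273] 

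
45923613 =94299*487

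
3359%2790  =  569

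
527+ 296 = 823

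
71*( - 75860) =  - 5386060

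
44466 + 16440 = 60906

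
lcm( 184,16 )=368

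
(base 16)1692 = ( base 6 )42430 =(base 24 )a0i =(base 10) 5778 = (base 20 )e8i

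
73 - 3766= - 3693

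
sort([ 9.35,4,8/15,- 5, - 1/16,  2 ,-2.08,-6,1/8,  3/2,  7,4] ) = [ - 6, - 5, - 2.08, - 1/16,1/8,8/15,3/2, 2, 4,4, 7, 9.35 ] 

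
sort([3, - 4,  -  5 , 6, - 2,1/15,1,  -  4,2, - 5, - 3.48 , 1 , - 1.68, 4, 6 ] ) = [ - 5,-5, - 4, - 4, - 3.48, - 2, - 1.68,1/15,1 , 1 , 2, 3,4,6 , 6] 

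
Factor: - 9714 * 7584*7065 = - 2^6*3^4*5^1*79^1*157^1*1619^1 =- 520485445440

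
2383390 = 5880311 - 3496921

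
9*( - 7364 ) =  - 66276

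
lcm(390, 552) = 35880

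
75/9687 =25/3229 = 0.01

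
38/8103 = 38/8103 = 0.00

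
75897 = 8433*9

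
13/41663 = 13/41663  =  0.00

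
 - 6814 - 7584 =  - 14398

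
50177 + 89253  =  139430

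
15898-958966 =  - 943068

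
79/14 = 79/14 = 5.64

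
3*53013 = 159039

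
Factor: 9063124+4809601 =13872725  =  5^2*643^1*863^1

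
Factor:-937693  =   - 937693^1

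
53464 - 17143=36321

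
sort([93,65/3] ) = [ 65/3, 93 ]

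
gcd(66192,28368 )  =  9456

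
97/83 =97/83  =  1.17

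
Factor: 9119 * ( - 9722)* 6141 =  - 544429851438 = - 2^1*3^1*11^1*23^1 * 89^1 * 829^1 * 4861^1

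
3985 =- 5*( - 797 )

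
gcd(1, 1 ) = 1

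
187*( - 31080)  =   - 5811960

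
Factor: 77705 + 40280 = 117985 =5^1*7^1*3371^1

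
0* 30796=0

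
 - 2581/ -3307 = 2581/3307=0.78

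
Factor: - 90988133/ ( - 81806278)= 2^(  -  1)*17^(- 1) * 71^1*1281523^1*2406067^(-1 ) 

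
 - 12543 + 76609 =64066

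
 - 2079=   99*( - 21) 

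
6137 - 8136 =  - 1999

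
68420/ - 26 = -34210/13= -2631.54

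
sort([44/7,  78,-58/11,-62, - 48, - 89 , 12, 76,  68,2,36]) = [ - 89, - 62, - 48,-58/11,2, 44/7, 12, 36, 68, 76, 78]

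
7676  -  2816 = 4860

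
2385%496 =401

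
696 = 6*116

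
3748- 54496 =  - 50748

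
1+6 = 7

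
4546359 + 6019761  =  10566120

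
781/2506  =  781/2506  =  0.31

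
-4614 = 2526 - 7140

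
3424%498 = 436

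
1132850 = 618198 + 514652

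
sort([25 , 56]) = [25 , 56]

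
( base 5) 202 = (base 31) 1L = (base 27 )1p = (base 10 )52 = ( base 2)110100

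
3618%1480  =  658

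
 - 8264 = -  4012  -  4252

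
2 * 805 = 1610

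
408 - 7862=  -  7454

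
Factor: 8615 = 5^1*1723^1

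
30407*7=212849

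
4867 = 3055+1812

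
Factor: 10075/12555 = 65/81 = 3^( - 4 )*5^1*13^1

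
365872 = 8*45734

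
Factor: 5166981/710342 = 2^(-1 ) * 3^2*355171^( - 1 ) * 574109^1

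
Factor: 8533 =7^1  *23^1*53^1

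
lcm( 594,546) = 54054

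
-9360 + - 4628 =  - 13988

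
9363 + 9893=19256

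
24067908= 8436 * 2853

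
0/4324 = 0  =  0.00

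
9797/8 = 1224 + 5/8 = 1224.62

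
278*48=13344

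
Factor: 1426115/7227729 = 3^(  -  2)*5^1*23^1*71^ ( - 1)*11311^( - 1 )*12401^1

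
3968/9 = 440 + 8/9 = 440.89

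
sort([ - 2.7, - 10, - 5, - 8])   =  [ - 10,-8,- 5, - 2.7]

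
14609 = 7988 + 6621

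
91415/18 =5078+11/18 = 5078.61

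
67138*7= 469966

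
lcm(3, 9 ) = 9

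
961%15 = 1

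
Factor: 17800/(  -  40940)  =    -  2^1*5^1 * 23^( - 1 ) = - 10/23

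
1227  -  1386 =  - 159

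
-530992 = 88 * (-6034) 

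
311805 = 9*34645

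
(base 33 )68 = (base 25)86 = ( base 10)206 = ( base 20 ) a6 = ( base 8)316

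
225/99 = 2 + 3/11 = 2.27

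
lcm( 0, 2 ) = 0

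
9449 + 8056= 17505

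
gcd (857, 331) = 1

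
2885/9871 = 2885/9871 = 0.29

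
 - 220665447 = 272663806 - 493329253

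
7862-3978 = 3884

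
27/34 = 27/34 = 0.79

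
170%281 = 170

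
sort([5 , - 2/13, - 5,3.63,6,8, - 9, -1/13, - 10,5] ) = [ - 10, - 9, - 5,-2/13, - 1/13,  3.63 , 5 , 5,6,8 ]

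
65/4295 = 13/859 = 0.02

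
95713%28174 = 11191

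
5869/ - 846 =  - 7  +  53/846 = - 6.94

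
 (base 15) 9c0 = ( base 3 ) 10000200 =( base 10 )2205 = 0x89d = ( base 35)1s0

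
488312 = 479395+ 8917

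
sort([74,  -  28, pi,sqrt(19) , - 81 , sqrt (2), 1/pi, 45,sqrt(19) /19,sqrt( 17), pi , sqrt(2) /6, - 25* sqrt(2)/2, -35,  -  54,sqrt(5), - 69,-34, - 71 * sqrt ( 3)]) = [-71*sqrt(3), - 81, - 69,-54, - 35,-34 , - 28,  -  25 * sqrt( 2)/2,sqrt ( 19)/19, sqrt(2)/6, 1/pi,sqrt(2), sqrt( 5) , pi,pi, sqrt( 17 ), sqrt( 19),  45,74]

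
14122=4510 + 9612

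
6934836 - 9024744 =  - 2089908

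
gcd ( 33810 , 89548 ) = 2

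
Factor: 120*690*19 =1573200 =2^4*3^2*5^2*19^1*23^1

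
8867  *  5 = 44335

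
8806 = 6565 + 2241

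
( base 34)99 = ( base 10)315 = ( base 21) f0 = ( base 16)13B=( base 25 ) CF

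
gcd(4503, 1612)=1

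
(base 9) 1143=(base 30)s9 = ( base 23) 1DL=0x351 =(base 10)849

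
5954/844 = 7+23/422 = 7.05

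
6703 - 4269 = 2434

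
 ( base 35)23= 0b1001001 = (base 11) 67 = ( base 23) 34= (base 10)73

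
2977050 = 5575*534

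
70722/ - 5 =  - 14145 + 3/5 = - 14144.40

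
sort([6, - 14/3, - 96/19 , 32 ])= [ - 96/19,-14/3, 6,32]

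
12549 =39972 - 27423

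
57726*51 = 2944026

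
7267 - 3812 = 3455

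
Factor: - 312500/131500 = -5^4 * 263^( - 1) = - 625/263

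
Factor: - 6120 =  - 2^3 * 3^2*5^1*17^1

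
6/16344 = 1/2724 = 0.00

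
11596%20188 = 11596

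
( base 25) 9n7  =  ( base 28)7PJ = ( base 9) 8456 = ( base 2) 1100000111111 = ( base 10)6207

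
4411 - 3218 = 1193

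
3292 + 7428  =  10720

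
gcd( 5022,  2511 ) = 2511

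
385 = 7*55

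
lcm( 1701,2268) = 6804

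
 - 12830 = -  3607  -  9223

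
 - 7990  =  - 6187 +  - 1803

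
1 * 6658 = 6658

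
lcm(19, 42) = 798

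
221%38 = 31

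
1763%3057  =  1763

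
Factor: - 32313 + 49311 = 2^1 *3^1*2833^1 = 16998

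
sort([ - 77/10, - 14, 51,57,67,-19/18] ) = [-14,-77/10, - 19/18, 51, 57,67 ]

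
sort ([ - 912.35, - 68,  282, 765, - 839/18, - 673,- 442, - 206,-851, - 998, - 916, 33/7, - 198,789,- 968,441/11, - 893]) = [ - 998, - 968, - 916, - 912.35, - 893, - 851, - 673, - 442 ,  -  206,  -  198, - 68, - 839/18, 33/7, 441/11,282,765,  789]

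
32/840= 4/105= 0.04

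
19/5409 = 19/5409 = 0.00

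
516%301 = 215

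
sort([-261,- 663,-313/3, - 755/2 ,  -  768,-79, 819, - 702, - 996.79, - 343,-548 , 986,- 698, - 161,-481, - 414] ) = [ - 996.79,-768,-702, - 698,-663,  -  548,-481,-414, -755/2,- 343, - 261,  -  161, - 313/3, - 79 , 819,986]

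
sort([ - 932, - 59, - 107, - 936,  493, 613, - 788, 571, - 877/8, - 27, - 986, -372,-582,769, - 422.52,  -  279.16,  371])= [ - 986, - 936,-932, - 788, - 582, - 422.52, - 372, - 279.16, - 877/8, - 107,  -  59, - 27 , 371, 493, 571, 613, 769]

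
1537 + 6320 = 7857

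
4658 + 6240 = 10898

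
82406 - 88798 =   -  6392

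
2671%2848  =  2671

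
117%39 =0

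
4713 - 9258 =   -  4545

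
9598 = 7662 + 1936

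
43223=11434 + 31789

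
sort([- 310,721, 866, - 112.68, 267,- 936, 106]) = [ - 936, - 310,  -  112.68, 106,267,  721, 866 ]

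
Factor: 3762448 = 2^4 * 113^1 * 2081^1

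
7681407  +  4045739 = 11727146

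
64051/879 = 72 +763/879 = 72.87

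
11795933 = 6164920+5631013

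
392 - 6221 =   -  5829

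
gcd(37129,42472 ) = 1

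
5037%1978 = 1081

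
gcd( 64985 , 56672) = 1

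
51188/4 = 12797 = 12797.00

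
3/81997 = 3/81997=0.00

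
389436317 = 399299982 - 9863665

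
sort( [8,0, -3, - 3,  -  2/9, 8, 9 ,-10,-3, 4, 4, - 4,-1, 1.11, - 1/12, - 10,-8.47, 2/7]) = [-10, -10,-8.47, - 4,-3  ,-3, - 3, - 1,-2/9, - 1/12,0,2/7,1.11,4,4,  8,8, 9] 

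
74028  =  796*93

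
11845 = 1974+9871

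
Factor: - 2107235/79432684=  - 2^( - 2 )*5^1*13^1*17^1*1907^1*19858171^(  -  1) 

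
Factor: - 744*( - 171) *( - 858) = -2^4*3^4*11^1*13^1*19^1*31^1 = - 109158192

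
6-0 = 6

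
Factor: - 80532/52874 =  - 2^1*3^2*2237^1*26437^ ( - 1 )=- 40266/26437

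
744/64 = 93/8 = 11.62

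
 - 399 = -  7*57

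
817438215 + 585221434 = 1402659649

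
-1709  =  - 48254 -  - 46545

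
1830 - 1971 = - 141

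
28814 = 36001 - 7187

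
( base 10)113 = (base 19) 5i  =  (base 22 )53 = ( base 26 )49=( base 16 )71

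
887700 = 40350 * 22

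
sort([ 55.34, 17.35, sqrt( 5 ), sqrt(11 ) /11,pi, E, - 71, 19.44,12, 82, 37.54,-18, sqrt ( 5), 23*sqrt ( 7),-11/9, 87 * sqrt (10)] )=[-71, - 18,-11/9, sqrt(11) /11, sqrt(5 ), sqrt(5),E,pi,12 , 17.35,  19.44, 37.54, 55.34 , 23*sqrt(7), 82, 87 * sqrt( 10)]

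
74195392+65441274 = 139636666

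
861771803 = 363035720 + 498736083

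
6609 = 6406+203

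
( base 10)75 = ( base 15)50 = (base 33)29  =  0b1001011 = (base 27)2L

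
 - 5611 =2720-8331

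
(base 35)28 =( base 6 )210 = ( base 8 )116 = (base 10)78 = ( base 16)4e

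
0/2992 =0 = 0.00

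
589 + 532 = 1121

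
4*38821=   155284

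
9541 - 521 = 9020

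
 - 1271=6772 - 8043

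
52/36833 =52/36833 = 0.00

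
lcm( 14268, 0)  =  0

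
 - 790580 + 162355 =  - 628225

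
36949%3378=3169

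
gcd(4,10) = 2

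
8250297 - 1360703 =6889594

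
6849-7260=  - 411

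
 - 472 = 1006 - 1478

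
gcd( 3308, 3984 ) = 4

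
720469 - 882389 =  - 161920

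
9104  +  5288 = 14392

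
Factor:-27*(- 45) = 1215 = 3^5*5^1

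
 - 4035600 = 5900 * ( - 684)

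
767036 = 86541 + 680495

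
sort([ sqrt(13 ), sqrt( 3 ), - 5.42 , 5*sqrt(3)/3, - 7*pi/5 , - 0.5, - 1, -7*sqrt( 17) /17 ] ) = [-5.42,  -  7*pi/5, - 7*sqrt( 17)/17, -1,  -  0.5, sqrt(3),  5*sqrt(3) /3,sqrt( 13 ) ] 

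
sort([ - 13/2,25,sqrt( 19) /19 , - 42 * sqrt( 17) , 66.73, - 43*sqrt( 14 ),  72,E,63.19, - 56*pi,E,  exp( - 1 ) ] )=[  -  56*pi, - 42*sqrt( 17),  -  43*sqrt( 14),-13/2, sqrt( 19)/19,exp( - 1), E,E,25,63.19,66.73,72]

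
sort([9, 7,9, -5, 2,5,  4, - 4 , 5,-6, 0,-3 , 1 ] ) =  [-6, - 5,  -  4,-3,0, 1,2,  4,5, 5,7, 9,9]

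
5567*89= 495463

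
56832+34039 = 90871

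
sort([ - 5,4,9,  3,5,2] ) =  [ - 5, 2,3, 4 , 5,9 ] 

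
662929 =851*779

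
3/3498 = 1/1166=0.00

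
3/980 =3/980 = 0.00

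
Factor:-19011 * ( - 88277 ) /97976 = 2^( - 3)*3^1*7^1  *  37^(-1) *331^( - 1) * 6337^1*12611^1 = 1678234047/97976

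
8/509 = 8/509=0.02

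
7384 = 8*923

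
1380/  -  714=-2 + 8/119 =-  1.93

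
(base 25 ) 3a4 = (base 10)2129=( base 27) 2ON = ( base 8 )4121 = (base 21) 4h8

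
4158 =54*77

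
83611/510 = 83611/510= 163.94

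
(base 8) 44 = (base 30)16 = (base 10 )36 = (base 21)1F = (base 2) 100100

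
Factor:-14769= -3^3*547^1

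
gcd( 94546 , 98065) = 1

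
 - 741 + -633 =-1374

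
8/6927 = 8/6927= 0.00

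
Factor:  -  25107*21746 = -545976822= - 2^1*3^1*83^1*131^1*8369^1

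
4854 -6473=-1619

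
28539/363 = 9513/121=78.62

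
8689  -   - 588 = 9277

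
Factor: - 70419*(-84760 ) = 5968714440  =  2^3 * 3^1*5^1*13^1*163^1*23473^1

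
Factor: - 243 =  - 3^5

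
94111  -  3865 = 90246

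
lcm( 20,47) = 940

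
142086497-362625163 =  - 220538666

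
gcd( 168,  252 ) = 84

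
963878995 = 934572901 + 29306094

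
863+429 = 1292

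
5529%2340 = 849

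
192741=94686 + 98055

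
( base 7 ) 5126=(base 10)1784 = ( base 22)3F2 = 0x6f8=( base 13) A73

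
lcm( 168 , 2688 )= 2688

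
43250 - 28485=14765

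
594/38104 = 27/1732 =0.02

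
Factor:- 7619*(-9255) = 3^1*5^1*19^1*401^1*617^1 =70513845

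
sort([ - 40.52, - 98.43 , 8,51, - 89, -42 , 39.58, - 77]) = [  -  98.43, - 89, - 77 ,  -  42, - 40.52,  8, 39.58, 51]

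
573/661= 573/661 = 0.87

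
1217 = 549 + 668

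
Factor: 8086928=2^4*109^1*4637^1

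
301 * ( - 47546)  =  -14311346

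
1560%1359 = 201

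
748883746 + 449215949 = 1198099695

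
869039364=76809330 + 792230034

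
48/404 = 12/101 = 0.12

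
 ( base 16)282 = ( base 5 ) 10032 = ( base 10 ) 642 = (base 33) jf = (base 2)1010000010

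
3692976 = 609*6064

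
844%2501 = 844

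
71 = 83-12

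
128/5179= 128/5179 = 0.02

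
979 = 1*979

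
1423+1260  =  2683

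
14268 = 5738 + 8530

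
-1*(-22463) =22463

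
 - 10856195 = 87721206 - 98577401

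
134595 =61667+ 72928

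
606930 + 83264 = 690194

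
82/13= 6+4/13 = 6.31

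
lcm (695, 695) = 695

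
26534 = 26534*1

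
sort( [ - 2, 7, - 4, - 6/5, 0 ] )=[ - 4, - 2, - 6/5,  0,7 ]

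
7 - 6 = 1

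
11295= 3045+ 8250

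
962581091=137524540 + 825056551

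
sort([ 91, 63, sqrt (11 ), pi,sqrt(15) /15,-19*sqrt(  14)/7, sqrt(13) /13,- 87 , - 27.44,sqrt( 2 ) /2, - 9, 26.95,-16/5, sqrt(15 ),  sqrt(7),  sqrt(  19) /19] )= [ - 87 ,-27.44,-19  *  sqrt(14 )/7,-9,-16/5, sqrt(19) /19, sqrt( 15 ) /15, sqrt (13 )/13, sqrt(2)/2 , sqrt(7 ), pi , sqrt(11), sqrt( 15), 26.95, 63,91] 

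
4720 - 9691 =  - 4971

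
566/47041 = 566/47041 = 0.01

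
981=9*109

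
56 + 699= 755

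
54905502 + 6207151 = 61112653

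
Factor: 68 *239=16252  =  2^2*17^1 * 239^1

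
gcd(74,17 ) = 1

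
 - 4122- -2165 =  - 1957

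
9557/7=9557/7= 1365.29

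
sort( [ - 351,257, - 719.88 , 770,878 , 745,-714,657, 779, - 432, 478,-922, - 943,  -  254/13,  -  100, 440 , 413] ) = [ - 943, - 922, - 719.88, - 714 , - 432, - 351, - 100, - 254/13,257,413,440, 478,657, 745,770, 779,878] 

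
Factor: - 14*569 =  - 7966=-2^1 * 7^1*569^1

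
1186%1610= 1186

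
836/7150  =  38/325 = 0.12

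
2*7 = 14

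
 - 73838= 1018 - 74856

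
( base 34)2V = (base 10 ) 99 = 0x63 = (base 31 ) 36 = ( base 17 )5E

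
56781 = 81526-24745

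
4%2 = 0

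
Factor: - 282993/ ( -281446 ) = 2^( - 1)*3^1*11^( - 2)*1163^( - 1)* 94331^1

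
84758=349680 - 264922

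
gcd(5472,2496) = 96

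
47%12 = 11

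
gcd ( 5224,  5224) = 5224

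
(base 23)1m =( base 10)45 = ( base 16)2D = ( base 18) 29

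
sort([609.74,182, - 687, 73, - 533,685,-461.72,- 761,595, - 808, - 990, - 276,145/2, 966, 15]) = [  -  990, - 808 ,-761, - 687,  -  533, - 461.72, - 276, 15,145/2,  73,182,595,609.74 , 685, 966 ] 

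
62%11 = 7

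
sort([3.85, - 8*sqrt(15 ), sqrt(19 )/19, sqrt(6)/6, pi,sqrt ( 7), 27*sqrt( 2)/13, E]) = [ - 8*sqrt (15), sqrt(19)/19, sqrt( 6) /6, sqrt ( 7), E, 27*sqrt (2 ) /13, pi,3.85]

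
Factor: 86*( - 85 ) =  - 7310= - 2^1*5^1*17^1*43^1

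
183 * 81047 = 14831601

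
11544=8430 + 3114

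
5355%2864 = 2491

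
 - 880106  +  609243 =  - 270863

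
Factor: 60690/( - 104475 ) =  - 2^1*5^(- 1)*17^2 * 199^ ( -1) = - 578/995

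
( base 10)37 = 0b100101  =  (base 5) 122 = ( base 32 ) 15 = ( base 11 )34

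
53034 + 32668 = 85702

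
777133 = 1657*469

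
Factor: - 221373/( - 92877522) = 2^(-1)*3^4*557^ ( -1)*911^1*27791^( - 1) =73791/30959174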